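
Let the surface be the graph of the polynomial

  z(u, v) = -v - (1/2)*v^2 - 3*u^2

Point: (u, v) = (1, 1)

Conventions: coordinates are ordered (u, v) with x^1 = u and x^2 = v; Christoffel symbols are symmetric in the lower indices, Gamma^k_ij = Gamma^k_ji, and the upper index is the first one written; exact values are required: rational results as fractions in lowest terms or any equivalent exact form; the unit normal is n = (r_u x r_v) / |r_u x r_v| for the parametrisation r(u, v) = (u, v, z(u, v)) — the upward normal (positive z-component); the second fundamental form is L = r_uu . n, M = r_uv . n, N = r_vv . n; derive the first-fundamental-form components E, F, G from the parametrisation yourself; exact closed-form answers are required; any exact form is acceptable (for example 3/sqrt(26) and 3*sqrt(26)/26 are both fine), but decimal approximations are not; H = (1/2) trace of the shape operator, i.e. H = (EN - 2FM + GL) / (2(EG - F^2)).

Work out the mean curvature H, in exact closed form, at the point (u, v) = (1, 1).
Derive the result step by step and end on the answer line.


z_u = -6, z_v = -2, z_uu = -6, z_uv = 0, z_vv = -1
E = 37, F = 12, G = 5; answer radicand W^2 = 41
unnormalised second-form numerators: l = -6, m = 0, n = -1; L = l/sqrt(41), and similarly M = m/sqrt(W^2), N = n/sqrt(W^2)
H = (E*n - 2*F*m + G*l) / (2*(EG - F^2)*sqrt(W^2)); E*n - 2*F*m + G*l = -67, EG - F^2 = 41, so H = (-67/82)/sqrt(41)

Answer: H = -67*sqrt(41)/3362


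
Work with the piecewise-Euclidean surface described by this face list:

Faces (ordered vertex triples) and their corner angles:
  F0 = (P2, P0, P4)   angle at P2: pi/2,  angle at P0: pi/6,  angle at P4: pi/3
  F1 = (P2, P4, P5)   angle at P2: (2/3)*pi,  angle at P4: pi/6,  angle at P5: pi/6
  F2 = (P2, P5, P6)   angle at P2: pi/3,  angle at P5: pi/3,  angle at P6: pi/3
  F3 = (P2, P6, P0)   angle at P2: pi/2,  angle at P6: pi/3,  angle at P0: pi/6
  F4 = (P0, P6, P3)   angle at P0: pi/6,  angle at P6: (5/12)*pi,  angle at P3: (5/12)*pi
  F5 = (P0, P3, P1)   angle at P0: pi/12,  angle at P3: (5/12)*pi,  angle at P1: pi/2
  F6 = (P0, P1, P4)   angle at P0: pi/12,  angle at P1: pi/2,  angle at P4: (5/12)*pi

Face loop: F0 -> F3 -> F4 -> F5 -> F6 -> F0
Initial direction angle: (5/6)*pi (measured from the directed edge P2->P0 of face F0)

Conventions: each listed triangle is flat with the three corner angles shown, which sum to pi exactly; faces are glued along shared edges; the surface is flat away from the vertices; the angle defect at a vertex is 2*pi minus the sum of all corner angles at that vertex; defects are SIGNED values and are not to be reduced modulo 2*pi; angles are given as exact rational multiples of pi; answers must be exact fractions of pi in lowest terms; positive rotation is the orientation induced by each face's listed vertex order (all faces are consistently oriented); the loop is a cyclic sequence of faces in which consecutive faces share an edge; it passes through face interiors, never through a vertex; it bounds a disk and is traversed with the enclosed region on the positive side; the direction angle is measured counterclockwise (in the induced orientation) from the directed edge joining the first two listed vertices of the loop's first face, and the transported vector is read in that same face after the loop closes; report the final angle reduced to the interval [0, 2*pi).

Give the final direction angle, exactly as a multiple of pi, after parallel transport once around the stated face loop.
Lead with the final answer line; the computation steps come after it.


Answer: final direction angle = pi/6

enclosed vertex P0: corner angles sum to (2/3)*pi, defect = 2*pi - (2/3)*pi = (4/3)*pi
the rotation equals the total enclosed defect, so the final angle is initial + defects (mod 2*pi)
final angle = (5/6)*pi + (4/3)*pi = pi/6 (mod 2*pi)


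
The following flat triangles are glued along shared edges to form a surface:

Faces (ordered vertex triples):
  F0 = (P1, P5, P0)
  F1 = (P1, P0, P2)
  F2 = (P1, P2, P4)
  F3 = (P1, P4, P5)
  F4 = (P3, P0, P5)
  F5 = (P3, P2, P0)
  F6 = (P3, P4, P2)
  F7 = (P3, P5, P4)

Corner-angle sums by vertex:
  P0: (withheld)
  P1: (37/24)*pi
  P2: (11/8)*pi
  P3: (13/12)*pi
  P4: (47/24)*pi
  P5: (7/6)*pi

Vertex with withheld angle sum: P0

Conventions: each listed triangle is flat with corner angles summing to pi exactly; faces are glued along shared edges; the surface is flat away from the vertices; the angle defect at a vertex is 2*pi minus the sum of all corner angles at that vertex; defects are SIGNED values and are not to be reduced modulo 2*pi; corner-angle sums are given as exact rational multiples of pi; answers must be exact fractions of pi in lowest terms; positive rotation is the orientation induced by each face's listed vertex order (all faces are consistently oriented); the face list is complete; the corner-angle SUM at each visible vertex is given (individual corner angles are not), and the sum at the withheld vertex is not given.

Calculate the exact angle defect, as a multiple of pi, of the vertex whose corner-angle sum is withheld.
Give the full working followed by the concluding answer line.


V = 6, E = 12, F = 8; chi = V - E + F = 2
Gauss-Bonnet: total defect = 2*pi*chi = 4*pi; visible defects sum to (23/8)*pi

Answer: defect(P0) = (9/8)*pi


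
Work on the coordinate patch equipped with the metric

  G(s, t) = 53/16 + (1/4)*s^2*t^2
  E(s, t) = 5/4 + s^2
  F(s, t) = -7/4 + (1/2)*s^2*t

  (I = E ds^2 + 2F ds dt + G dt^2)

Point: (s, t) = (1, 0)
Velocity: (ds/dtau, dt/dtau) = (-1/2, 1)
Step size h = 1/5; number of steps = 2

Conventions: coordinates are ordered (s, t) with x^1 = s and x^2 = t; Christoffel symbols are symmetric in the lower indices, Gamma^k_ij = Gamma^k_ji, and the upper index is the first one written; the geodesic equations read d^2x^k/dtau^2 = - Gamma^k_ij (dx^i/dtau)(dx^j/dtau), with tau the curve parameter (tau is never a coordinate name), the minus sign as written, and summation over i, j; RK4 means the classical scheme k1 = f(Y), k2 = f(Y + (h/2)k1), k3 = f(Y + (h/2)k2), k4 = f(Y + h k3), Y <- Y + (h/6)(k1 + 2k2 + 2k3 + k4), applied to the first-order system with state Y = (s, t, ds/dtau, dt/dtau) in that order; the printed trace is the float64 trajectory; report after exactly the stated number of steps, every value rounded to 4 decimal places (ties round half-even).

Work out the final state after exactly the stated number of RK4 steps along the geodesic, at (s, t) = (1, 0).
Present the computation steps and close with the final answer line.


f(Y) = (ds/dtau, dt/dtau, -Gamma^s_ij Y'^i Y'^j, -Gamma^t_ij Y'^i Y'^j) with the Gammas evaluated at the stage position; h = 0.200000; intermediate values shown to 6 dp
step 0: s = 1.0000, t = 0.0000, ds/dtau = -0.5000, dt/dtau = 1.0000
step 1:
  k1: at (s, t) = (1.000000, 0.000000), (ds/dtau, dt/dtau) = (-0.500000, 1.000000); Gamma_sss = 0.754448, Gamma_sst = 0.000000, Gamma_stt = 0.377224, Gamma_tss = 0.398577, Gamma_tst = 0.000000, Gamma_ttt = 0.199288; k1 = (-0.500000, 1.000000, -0.565836, -0.298932)
  k2: at (s, t) = (0.950000, 0.100000), (ds/dtau, dt/dtau) = (-0.556584, 0.970107); Gamma_sss = 0.783032, Gamma_sst = 0.000958, Gamma_stt = 0.360981, Gamma_tss = 0.431395, Gamma_tst = 0.001209, Gamma_ttt = 0.192470; k2 = (-0.556584, 0.970107, -0.581259, -0.313469)
  k3: at (s, t) = (0.944342, 0.097011), (ds/dtau, dt/dtau) = (-0.558126, 0.968653); Gamma_sss = 0.785078, Gamma_sst = 0.000906, Gamma_stt = 0.360114, Gamma_tss = 0.431889, Gamma_tst = 0.001137, Gamma_ttt = 0.191954; k3 = (-0.558126, 0.968653, -0.581467, -0.313414)
  k4: at (s, t) = (0.888375, 0.193731), (ds/dtau, dt/dtau) = (-0.616293, 0.937317); Gamma_sss = 0.815616, Gamma_sst = 0.003515, Gamma_stt = 0.339198, Gamma_tss = 0.462990, Gamma_tst = 0.004282, Gamma_ttt = 0.182502; k4 = (-0.616293, 0.937317, -0.603732, -0.331244)
  Y <- Y + (h/6)(k1 + 2k2 + 2k3 + k4): s = 0.8885, t = 0.1938, ds/dtau = -0.6165, dt/dtau = 0.9372
step 2:
  k1: at (s, t) = (0.888476, 0.193828), (ds/dtau, dt/dtau) = (-0.616501, 0.937202); Gamma_sss = 0.815580, Gamma_sst = 0.003518, Gamma_stt = 0.339209, Gamma_tss = 0.462989, Gamma_tst = 0.004287, Gamma_ttt = 0.182510; k1 = (-0.616501, 0.937202, -0.603859, -0.331323)
  k2: at (s, t) = (0.826826, 0.287548), (ds/dtau, dt/dtau) = (-0.676887, 0.904070); Gamma_sss = 0.848524, Gamma_sst = 0.007621, Gamma_stt = 0.313530, Gamma_tss = 0.492771, Gamma_tst = 0.008921, Gamma_ttt = 0.170444; k2 = (-0.676887, 0.904070, -0.635707, -0.354168)
  k3: at (s, t) = (0.820788, 0.284235), (ds/dtau, dt/dtau) = (-0.680071, 0.901785); Gamma_sss = 0.850927, Gamma_sst = 0.007489, Gamma_stt = 0.312531, Gamma_tss = 0.493354, Gamma_tst = 0.008709, Gamma_ttt = 0.169832; k3 = (-0.680071, 0.901785, -0.638521, -0.355603)
  k4: at (s, t) = (0.752462, 0.374185), (ds/dtau, dt/dtau) = (-0.744205, 0.866081); Gamma_sss = 0.886884, Gamma_sst = 0.012929, Gamma_stt = 0.281467, Gamma_tss = 0.522056, Gamma_tst = 0.014283, Gamma_ttt = 0.154762; k4 = (-0.744205, 0.866081, -0.685653, -0.386811)
  Y <- Y + (h/6)(k1 + 2k2 + 2k3 + k4): s = 0.7527, t = 0.3743, ds/dtau = -0.7444, dt/dtau = 0.8659

Answer: s = 0.7527, t = 0.3743, ds/dtau = -0.7444, dt/dtau = 0.8659


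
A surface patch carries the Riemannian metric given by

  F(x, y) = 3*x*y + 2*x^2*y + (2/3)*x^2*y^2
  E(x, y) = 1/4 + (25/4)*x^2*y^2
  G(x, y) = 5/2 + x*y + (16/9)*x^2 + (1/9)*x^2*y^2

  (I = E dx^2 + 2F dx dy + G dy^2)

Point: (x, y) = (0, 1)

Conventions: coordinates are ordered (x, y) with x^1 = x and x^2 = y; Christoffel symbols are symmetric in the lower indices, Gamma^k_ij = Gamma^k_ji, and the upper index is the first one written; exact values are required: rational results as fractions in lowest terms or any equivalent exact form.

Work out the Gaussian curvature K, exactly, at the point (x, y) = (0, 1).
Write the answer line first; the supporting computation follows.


Answer: K = 436/225

E = 1/4, F = 0, G = 5/2, EG - F^2 = 5/8 at the point
E_x = 0, E_y = 0, F_x = 3, F_y = 0, G_x = 1, G_y = 0
E_yy = 0, F_xy = 3, G_xx = 34/9
By Brioschi, K is (det M1 - det M2) divided by (EG - F^2) squared.
M1 = [[-E_yy/2 + F_xy - G_xx/2, E_x/2, F_x - E_y/2], [F_y - G_x/2, E, F], [G_y/2, F, G]] = [[10/9, 0, 3], [-1/2, 1/4, 0], [0, 0, 5/2]]; det M1 = 25/36
M2 = [[0, E_y/2, G_x/2], [E_y/2, E, F], [G_x/2, F, G]] = [[0, 0, 1/2], [0, 1/4, 0], [1/2, 0, 5/2]]; det M2 = -1/16
det M1 - det M2 = 109/144; K = 109/144 / (5/8)^2 = 436/225


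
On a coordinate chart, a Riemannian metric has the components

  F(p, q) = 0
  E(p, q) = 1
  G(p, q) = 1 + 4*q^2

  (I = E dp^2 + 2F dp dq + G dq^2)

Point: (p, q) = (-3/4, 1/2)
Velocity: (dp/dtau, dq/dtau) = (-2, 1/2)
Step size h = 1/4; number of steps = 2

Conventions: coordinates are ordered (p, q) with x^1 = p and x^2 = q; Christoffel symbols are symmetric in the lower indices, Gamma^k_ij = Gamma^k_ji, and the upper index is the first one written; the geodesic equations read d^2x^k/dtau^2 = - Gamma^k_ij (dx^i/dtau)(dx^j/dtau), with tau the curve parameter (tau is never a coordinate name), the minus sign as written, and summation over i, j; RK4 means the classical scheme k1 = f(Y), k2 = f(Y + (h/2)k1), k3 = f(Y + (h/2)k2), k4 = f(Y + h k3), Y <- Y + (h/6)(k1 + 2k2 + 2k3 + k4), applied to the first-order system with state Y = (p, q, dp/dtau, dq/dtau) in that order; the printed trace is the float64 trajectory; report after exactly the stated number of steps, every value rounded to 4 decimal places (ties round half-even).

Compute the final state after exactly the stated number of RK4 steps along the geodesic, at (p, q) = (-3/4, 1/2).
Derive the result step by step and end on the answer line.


f(Y) = (dp/dtau, dq/dtau, -Gamma^p_ij Y'^i Y'^j, -Gamma^q_ij Y'^i Y'^j) with the Gammas evaluated at the stage position; h = 0.250000; intermediate values shown to 6 dp
step 0: p = -0.7500, q = 0.5000, dp/dtau = -2.0000, dq/dtau = 0.5000
step 1:
  k1: at (p, q) = (-0.750000, 0.500000), (dp/dtau, dq/dtau) = (-2.000000, 0.500000); Gamma_ppp = 0.000000, Gamma_ppq = 0.000000, Gamma_pqq = 0.000000, Gamma_qpp = 0.000000, Gamma_qpq = 0.000000, Gamma_qqq = 1.000000; k1 = (-2.000000, 0.500000, 0.000000, -0.250000)
  k2: at (p, q) = (-1.000000, 0.562500), (dp/dtau, dq/dtau) = (-2.000000, 0.468750); Gamma_ppp = 0.000000, Gamma_ppq = 0.000000, Gamma_pqq = 0.000000, Gamma_qpp = 0.000000, Gamma_qpq = 0.000000, Gamma_qqq = 0.993103; k2 = (-2.000000, 0.468750, 0.000000, -0.218211)
  k3: at (p, q) = (-1.000000, 0.558594), (dp/dtau, dq/dtau) = (-2.000000, 0.472724); Gamma_ppp = 0.000000, Gamma_ppq = 0.000000, Gamma_pqq = 0.000000, Gamma_qpp = 0.000000, Gamma_qpq = 0.000000, Gamma_qqq = 0.993891; k3 = (-2.000000, 0.472724, 0.000000, -0.222103)
  k4: at (p, q) = (-1.250000, 0.618181), (dp/dtau, dq/dtau) = (-2.000000, 0.444474); Gamma_ppp = 0.000000, Gamma_ppq = 0.000000, Gamma_pqq = 0.000000, Gamma_qpp = 0.000000, Gamma_qpq = 0.000000, Gamma_qqq = 0.977906; k4 = (-2.000000, 0.444474, 0.000000, -0.193193)
  Y <- Y + (h/6)(k1 + 2k2 + 2k3 + k4): p = -1.2500, q = 0.6178, dp/dtau = -2.0000, dq/dtau = 0.4448
step 2:
  k1: at (p, q) = (-1.250000, 0.617809), (dp/dtau, dq/dtau) = (-2.000000, 0.444841); Gamma_ppp = 0.000000, Gamma_ppq = 0.000000, Gamma_pqq = 0.000000, Gamma_qpp = 0.000000, Gamma_qpq = 0.000000, Gamma_qqq = 0.978029; k1 = (-2.000000, 0.444841, 0.000000, -0.193536)
  k2: at (p, q) = (-1.500000, 0.673414), (dp/dtau, dq/dtau) = (-2.000000, 0.420649); Gamma_ppp = 0.000000, Gamma_ppq = 0.000000, Gamma_pqq = 0.000000, Gamma_qpp = 0.000000, Gamma_qpq = 0.000000, Gamma_qqq = 0.957252; k2 = (-2.000000, 0.420649, 0.000000, -0.169381)
  k3: at (p, q) = (-1.500000, 0.670390), (dp/dtau, dq/dtau) = (-2.000000, 0.423668); Gamma_ppp = 0.000000, Gamma_ppq = 0.000000, Gamma_pqq = 0.000000, Gamma_qpp = 0.000000, Gamma_qpq = 0.000000, Gamma_qqq = 0.958490; k3 = (-2.000000, 0.423668, 0.000000, -0.172044)
  k4: at (p, q) = (-1.750000, 0.723726), (dp/dtau, dq/dtau) = (-2.000000, 0.401830); Gamma_ppp = 0.000000, Gamma_ppq = 0.000000, Gamma_pqq = 0.000000, Gamma_qpp = 0.000000, Gamma_qpq = 0.000000, Gamma_qqq = 0.935313; k4 = (-2.000000, 0.401830, 0.000000, -0.151022)
  Y <- Y + (h/6)(k1 + 2k2 + 2k3 + k4): p = -1.7500, q = 0.7234, dp/dtau = -2.0000, dq/dtau = 0.4020

Answer: p = -1.7500, q = 0.7234, dp/dtau = -2.0000, dq/dtau = 0.4020


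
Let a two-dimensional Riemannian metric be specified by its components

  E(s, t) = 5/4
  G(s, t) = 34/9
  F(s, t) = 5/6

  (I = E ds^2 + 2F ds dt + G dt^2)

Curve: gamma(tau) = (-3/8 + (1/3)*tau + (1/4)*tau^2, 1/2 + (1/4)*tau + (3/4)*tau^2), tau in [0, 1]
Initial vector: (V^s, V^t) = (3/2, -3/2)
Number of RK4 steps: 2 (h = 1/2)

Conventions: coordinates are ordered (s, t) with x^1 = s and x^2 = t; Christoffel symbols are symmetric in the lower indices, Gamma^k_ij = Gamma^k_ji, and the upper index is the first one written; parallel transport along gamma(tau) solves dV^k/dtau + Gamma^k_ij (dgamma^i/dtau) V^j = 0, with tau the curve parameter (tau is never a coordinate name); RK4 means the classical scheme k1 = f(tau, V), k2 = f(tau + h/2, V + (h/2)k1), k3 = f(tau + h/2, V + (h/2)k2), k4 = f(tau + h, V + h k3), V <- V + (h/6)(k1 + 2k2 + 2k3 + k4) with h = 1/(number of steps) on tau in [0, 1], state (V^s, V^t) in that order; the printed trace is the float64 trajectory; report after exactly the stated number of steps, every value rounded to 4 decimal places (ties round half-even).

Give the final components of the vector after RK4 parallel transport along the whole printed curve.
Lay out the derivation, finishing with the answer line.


gamma'(tau) = (1/3 + (1/2)*tau, 1/4 + (3/2)*tau); f(tau, V)^k = -Gamma^k_ij(gamma(tau)) gamma'^i(tau) V^j; h = 1/2; intermediate values shown to 6 dp
curve data and Christoffel symbols at the stage parameters:
  tau = 0.000000: gamma = (-0.375000, 0.500000), gamma' = (0.333333, 0.250000); Gamma_sss = 0.000000, Gamma_sst = 0.000000, Gamma_stt = 0.000000, Gamma_tss = 0.000000, Gamma_tst = 0.000000, Gamma_ttt = 0.000000
  tau = 0.250000: gamma = (-0.276042, 0.609375), gamma' = (0.458333, 0.625000); Gamma_sss = 0.000000, Gamma_sst = 0.000000, Gamma_stt = 0.000000, Gamma_tss = 0.000000, Gamma_tst = 0.000000, Gamma_ttt = 0.000000
  tau = 0.500000: gamma = (-0.145833, 0.812500), gamma' = (0.583333, 1.000000); Gamma_sss = 0.000000, Gamma_sst = 0.000000, Gamma_stt = 0.000000, Gamma_tss = 0.000000, Gamma_tst = 0.000000, Gamma_ttt = 0.000000
  tau = 0.750000: gamma = (0.015625, 1.109375), gamma' = (0.708333, 1.375000); Gamma_sss = 0.000000, Gamma_sst = 0.000000, Gamma_stt = 0.000000, Gamma_tss = 0.000000, Gamma_tst = 0.000000, Gamma_ttt = 0.000000
  tau = 1.000000: gamma = (0.208333, 1.500000), gamma' = (0.833333, 1.750000); Gamma_sss = 0.000000, Gamma_sst = 0.000000, Gamma_stt = 0.000000, Gamma_tss = 0.000000, Gamma_tst = 0.000000, Gamma_ttt = 0.000000
step 0: V^s = 1.5000, V^t = -1.5000
step 1: k1 = (0.000000, 0.000000), k2 = (0.000000, 0.000000), k3 = (0.000000, 0.000000), k4 = (0.000000, 0.000000); V <- V + (h/6)(k1 + 2k2 + 2k3 + k4): V^s = 1.5000, V^t = -1.5000
step 2: k1 = (0.000000, 0.000000), k2 = (0.000000, 0.000000), k3 = (0.000000, 0.000000), k4 = (0.000000, 0.000000); V <- V + (h/6)(k1 + 2k2 + 2k3 + k4): V^s = 1.5000, V^t = -1.5000

Answer: V^s = 1.5000, V^t = -1.5000


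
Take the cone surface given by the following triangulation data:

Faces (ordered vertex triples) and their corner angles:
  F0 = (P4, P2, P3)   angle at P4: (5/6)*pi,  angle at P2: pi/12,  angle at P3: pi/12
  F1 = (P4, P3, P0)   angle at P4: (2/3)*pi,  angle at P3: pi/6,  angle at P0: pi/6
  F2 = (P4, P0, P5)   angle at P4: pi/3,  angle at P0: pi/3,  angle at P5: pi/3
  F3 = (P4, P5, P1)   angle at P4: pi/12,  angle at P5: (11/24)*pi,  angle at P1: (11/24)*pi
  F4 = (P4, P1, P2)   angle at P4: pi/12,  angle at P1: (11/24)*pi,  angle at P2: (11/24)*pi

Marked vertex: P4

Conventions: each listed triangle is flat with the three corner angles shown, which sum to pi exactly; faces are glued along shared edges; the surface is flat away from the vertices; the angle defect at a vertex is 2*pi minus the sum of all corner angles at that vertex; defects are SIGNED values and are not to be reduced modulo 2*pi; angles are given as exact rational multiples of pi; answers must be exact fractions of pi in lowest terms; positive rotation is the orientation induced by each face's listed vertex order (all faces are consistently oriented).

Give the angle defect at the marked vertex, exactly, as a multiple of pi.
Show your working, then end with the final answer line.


Sum of corner angles at P4: 2*pi
defect = 2*pi - 2*pi

Answer: defect(P4) = 0


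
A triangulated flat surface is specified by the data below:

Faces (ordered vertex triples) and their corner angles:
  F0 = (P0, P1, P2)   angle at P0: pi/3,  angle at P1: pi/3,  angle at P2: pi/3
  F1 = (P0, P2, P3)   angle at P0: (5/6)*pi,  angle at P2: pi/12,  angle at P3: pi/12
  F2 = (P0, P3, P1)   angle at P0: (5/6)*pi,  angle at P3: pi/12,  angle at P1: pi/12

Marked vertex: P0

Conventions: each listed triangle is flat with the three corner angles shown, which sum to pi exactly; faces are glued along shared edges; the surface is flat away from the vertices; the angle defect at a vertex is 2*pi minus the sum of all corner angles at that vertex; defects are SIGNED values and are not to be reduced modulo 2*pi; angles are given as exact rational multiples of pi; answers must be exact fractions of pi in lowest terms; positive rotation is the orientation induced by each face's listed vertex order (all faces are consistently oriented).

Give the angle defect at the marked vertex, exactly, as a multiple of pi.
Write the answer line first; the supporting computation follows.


Answer: defect(P0) = 0

Sum of corner angles at P0: 2*pi
defect = 2*pi - 2*pi


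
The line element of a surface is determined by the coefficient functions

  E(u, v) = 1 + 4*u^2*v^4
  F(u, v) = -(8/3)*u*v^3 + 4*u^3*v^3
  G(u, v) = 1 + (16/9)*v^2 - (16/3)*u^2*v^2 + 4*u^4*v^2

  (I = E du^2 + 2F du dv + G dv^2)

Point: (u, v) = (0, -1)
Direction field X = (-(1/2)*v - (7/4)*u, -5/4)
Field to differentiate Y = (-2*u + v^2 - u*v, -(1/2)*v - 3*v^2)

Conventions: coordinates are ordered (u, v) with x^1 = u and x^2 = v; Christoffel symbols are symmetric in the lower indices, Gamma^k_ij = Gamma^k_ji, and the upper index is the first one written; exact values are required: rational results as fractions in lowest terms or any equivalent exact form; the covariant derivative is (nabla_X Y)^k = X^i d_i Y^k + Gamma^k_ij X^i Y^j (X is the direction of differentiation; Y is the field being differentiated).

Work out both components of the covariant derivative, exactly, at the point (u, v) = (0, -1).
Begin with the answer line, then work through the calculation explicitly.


Answer: (nabla_X Y)^u = 2, (nabla_X Y)^v = -1679/200

E = 1, F = 0, G = 25/9 at the point
E_u = 0, E_v = 0, F_u = 8/3, F_v = 0, G_u = 0, G_v = -32/9
EG - F^2 = 25/9;  g^inv = (9/25) * [[25/9, 0], [0, 1]]
first-kind symbols [ij,l] = (1/2)(d_i g_jl + d_j g_il - d_l g_ij): [uu,u] = E_u/2 = 0, [uu,v] = F_u - E_v/2 = 8/3, [uv,u] = E_v/2 = 0, [uv,v] = G_u/2 = 0, [vv,u] = F_v - G_u/2 = 0, [vv,v] = G_v/2 = -16/9
Gamma^u_ij = (G*[ij,u] - F*[ij,v])/(EG - F^2), Gamma^v_ij = (E*[ij,v] - F*[ij,u])/(EG - F^2)
Gamma_uuu = 0, Gamma_uuv = 0, Gamma_uvv = 0, Gamma_vuu = 24/25, Gamma_vuv = 0, Gamma_vvv = -16/25
X = (1/2, -5/4), Y = (1, -5/2) at the point


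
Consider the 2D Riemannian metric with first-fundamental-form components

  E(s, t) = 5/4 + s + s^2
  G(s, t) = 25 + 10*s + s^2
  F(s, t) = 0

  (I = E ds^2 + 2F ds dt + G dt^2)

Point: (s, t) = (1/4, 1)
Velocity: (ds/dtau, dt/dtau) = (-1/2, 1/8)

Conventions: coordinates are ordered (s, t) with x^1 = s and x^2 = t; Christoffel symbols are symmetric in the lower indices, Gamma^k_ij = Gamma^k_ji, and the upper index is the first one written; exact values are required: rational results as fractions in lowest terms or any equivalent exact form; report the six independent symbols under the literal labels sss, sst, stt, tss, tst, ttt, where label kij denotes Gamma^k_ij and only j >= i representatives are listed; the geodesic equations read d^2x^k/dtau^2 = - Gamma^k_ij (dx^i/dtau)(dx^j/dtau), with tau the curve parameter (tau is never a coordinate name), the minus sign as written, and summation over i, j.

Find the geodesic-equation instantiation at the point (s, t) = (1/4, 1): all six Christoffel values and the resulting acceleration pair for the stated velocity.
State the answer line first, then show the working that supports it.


Answer: Gamma_sss = 12/25, Gamma_sst = 0, Gamma_stt = -84/25, Gamma_tss = 0, Gamma_tst = 4/21, Gamma_ttt = 0; accelerations (d^2s/dtau^2, d^2t/dtau^2) = (-27/400, 1/42)

E = 25/16, F = 0, G = 441/16 at the point
E_s = 3/2, E_t = 0, F_s = 0, F_t = 0, G_s = 21/2, G_t = 0
EG - F^2 = 11025/256;  g^inv = (256/11025) * [[441/16, 0], [0, 25/16]]
first-kind symbols [ij,l] = (1/2)(d_i g_jl + d_j g_il - d_l g_ij): [ss,s] = E_s/2 = 3/4, [ss,t] = F_s - E_t/2 = 0, [st,s] = E_t/2 = 0, [st,t] = G_s/2 = 21/4, [tt,s] = F_t - G_s/2 = -21/4, [tt,t] = G_t/2 = 0
Gamma^s_ij = (G*[ij,s] - F*[ij,t])/(EG - F^2), Gamma^t_ij = (E*[ij,t] - F*[ij,s])/(EG - F^2)
Gamma_sss = 12/25, Gamma_sst = 0, Gamma_stt = -84/25, Gamma_tss = 0, Gamma_tst = 4/21, Gamma_ttt = 0
d^2s/dtau^2 = -(Gamma_sss*(-1/2)^2 + 2*Gamma_sst*(-1/2)*(1/8) + Gamma_stt*(1/8)^2) = -27/400
d^2t/dtau^2 = -(Gamma_tss*(-1/2)^2 + 2*Gamma_tst*(-1/2)*(1/8) + Gamma_ttt*(1/8)^2) = 1/42


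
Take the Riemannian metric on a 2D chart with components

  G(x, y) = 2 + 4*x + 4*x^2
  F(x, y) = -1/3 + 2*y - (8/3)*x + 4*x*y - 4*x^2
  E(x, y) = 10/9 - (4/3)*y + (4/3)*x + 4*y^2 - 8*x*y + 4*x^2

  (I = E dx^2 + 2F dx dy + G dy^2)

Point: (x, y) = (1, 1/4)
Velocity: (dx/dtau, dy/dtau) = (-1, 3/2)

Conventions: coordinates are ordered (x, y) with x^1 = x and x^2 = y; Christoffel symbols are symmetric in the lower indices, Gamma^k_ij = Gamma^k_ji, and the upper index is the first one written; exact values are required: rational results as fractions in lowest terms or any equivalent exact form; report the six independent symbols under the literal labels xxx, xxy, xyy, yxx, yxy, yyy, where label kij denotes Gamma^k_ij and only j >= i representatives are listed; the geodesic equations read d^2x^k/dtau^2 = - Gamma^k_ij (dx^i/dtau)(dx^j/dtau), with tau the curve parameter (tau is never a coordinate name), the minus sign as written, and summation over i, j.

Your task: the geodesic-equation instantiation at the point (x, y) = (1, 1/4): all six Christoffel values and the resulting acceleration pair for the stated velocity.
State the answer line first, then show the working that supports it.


Answer: Gamma_xxx = 132/481, Gamma_xxy = -132/481, Gamma_xyy = 0, Gamma_yxx = -216/481, Gamma_yxy = 216/481, Gamma_yyy = 0; accelerations (d^2x/dtau^2, d^2y/dtau^2) = (-528/481, 864/481)

E = 157/36, F = -11/2, G = 10 at the point
E_x = 22/3, E_y = -22/3, F_x = -29/3, F_y = 6, G_x = 12, G_y = 0
EG - F^2 = 481/36;  g^inv = (36/481) * [[10, 11/2], [11/2, 157/36]]
first-kind symbols [ij,l] = (1/2)(d_i g_jl + d_j g_il - d_l g_ij): [xx,x] = E_x/2 = 11/3, [xx,y] = F_x - E_y/2 = -6, [xy,x] = E_y/2 = -11/3, [xy,y] = G_x/2 = 6, [yy,x] = F_y - G_x/2 = 0, [yy,y] = G_y/2 = 0
Gamma^x_ij = (G*[ij,x] - F*[ij,y])/(EG - F^2), Gamma^y_ij = (E*[ij,y] - F*[ij,x])/(EG - F^2)
Gamma_xxx = 132/481, Gamma_xxy = -132/481, Gamma_xyy = 0, Gamma_yxx = -216/481, Gamma_yxy = 216/481, Gamma_yyy = 0
d^2x/dtau^2 = -(Gamma_xxx*(-1)^2 + 2*Gamma_xxy*(-1)*(3/2) + Gamma_xyy*(3/2)^2) = -528/481
d^2y/dtau^2 = -(Gamma_yxx*(-1)^2 + 2*Gamma_yxy*(-1)*(3/2) + Gamma_yyy*(3/2)^2) = 864/481


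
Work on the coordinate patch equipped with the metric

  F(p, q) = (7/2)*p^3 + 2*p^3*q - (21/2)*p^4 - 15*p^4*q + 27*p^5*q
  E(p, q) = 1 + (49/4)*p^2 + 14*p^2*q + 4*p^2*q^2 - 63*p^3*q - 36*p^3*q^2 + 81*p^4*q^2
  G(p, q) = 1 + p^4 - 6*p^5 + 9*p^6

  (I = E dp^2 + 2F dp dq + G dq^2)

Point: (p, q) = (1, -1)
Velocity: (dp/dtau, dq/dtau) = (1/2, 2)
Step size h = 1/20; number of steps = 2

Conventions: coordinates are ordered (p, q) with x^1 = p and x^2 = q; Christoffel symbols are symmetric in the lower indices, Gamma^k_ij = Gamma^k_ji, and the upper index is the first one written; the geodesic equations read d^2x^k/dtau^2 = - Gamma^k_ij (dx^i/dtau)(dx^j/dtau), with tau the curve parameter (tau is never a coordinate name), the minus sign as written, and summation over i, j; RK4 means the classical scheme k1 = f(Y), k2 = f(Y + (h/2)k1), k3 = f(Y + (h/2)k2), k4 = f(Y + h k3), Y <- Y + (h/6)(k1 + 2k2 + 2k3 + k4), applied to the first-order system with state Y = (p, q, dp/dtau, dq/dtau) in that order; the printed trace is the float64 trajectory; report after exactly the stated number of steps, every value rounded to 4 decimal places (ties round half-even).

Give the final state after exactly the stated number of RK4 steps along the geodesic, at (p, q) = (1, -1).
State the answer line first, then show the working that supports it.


Answer: p = 1.0547, q = -0.8010, dp/dtau = 0.5991, dq/dtau = 1.9787

f(Y) = (dp/dtau, dq/dtau, -Gamma^p_ij Y'^i Y'^j, -Gamma^q_ij Y'^i Y'^j) with the Gammas evaluated at the stage position; h = 0.050000; intermediate values shown to 6 dp
step 0: p = 1.0000, q = -1.0000, dp/dtau = 0.5000, dq/dtau = 2.0000
step 1:
  k1: at (p, q) = (1.000000, -1.000000), (dp/dtau, dq/dtau) = (0.500000, 2.000000); Gamma_ppp = 1.776573, Gamma_ppq = -0.637744, Gamma_pqq = 0.000000, Gamma_qpp = -0.338395, Gamma_qpq = 0.121475, Gamma_qqq = 0.000000; k1 = (0.500000, 2.000000, 0.831345, -0.158351)
  k2: at (p, q) = (1.012500, -0.950000), (dp/dtau, dq/dtau) = (0.520784, 1.996041); Gamma_ppp = 1.734969, Gamma_ppq = -0.660589, Gamma_pqq = 0.000000, Gamma_qpp = -0.348955, Gamma_qpq = 0.132865, Gamma_qqq = 0.000000; k2 = (0.520784, 1.996041, 0.902822, -0.181585)
  k3: at (p, q) = (1.013020, -0.950099), (dp/dtau, dq/dtau) = (0.522571, 1.995460); Gamma_ppp = 1.734098, Gamma_ppq = -0.660664, Gamma_pqq = 0.000000, Gamma_qpp = -0.349051, Gamma_qpq = 0.132983, Gamma_qqq = 0.000000; k3 = (0.522571, 1.995460, 0.904293, -0.182022)
  k4: at (p, q) = (1.026129, -0.900227), (dp/dtau, dq/dtau) = (0.545215, 1.990899); Gamma_ppp = 1.690943, Gamma_ppq = -0.684994, Gamma_pqq = 0.000000, Gamma_qpp = -0.360147, Gamma_qpq = 0.145894, Gamma_qqq = 0.000000; k4 = (0.545215, 1.990899, 0.984429, -0.209670)
  Y <- Y + (h/6)(k1 + 2k2 + 2k3 + k4): p = 1.0261, q = -0.9002, dp/dtau = 0.5453, dq/dtau = 1.9909
step 2:
  k1: at (p, q) = (1.026099, -0.900217), (dp/dtau, dq/dtau) = (0.545250, 1.990873); Gamma_ppp = 1.690989, Gamma_ppq = -0.684992, Gamma_pqq = 0.000000, Gamma_qpp = -0.360143, Gamma_qpq = 0.145888, Gamma_qqq = 0.000000; k1 = (0.545250, 1.990873, 0.984423, -0.209660)
  k2: at (p, q) = (1.039731, -0.850446), (dp/dtau, dq/dtau) = (0.569861, 1.985632); Gamma_ppp = 1.646285, Gamma_ppq = -0.710905, Gamma_pqq = 0.000000, Gamma_qpp = -0.371766, Gamma_qpq = 0.160537, Gamma_qqq = 0.000000; k2 = (0.569861, 1.985632, 1.074208, -0.242579)
  k3: at (p, q) = (1.040346, -0.850577), (dp/dtau, dq/dtau) = (0.572105, 1.984809); Gamma_ppp = 1.645328, Gamma_ppq = -0.710981, Gamma_pqq = 0.000000, Gamma_qpp = -0.371878, Gamma_qpq = 0.160696, Gamma_qqq = 0.000000; k3 = (0.572105, 1.984809, 1.076143, -0.243230)
  k4: at (p, q) = (1.054705, -0.800977), (dp/dtau, dq/dtau) = (0.599057, 1.978712); Gamma_ppp = 1.598675, Gamma_ppq = -0.738588, Gamma_pqq = 0.000000, Gamma_qpp = -0.384055, Gamma_qpq = 0.177433, Gamma_qqq = 0.000000; k4 = (0.599057, 1.978712, 1.177272, -0.282820)
  Y <- Y + (h/6)(k1 + 2k2 + 2k3 + k4): p = 1.0547, q = -0.8010, dp/dtau = 0.5991, dq/dtau = 1.9787


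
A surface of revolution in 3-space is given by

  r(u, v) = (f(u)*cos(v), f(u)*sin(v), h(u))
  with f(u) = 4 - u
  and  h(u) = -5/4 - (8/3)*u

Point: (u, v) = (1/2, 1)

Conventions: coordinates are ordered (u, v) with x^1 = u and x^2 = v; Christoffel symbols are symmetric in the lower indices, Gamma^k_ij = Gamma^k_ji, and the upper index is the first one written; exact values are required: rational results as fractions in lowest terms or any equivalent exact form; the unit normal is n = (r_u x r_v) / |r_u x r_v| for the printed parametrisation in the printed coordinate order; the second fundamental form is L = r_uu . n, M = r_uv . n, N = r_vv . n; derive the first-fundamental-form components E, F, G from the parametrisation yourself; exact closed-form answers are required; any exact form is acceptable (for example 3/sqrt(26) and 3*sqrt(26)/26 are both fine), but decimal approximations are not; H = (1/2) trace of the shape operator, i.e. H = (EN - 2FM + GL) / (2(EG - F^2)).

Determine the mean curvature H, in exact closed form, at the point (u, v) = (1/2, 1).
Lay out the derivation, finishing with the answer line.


f = 7/2, f' = -1, f'' = 0, h' = -8/3, h'' = 0
E = 73/9, F = 0, G = 49/4; answer radicand W^2 = 73/9
unnormalised second-form numerators: l = 0, m = 0, n = -28/3; L = l/sqrt(73/9), and similarly M = m/sqrt(W^2), N = n/sqrt(W^2)
H = (E*n - 2*F*m + G*l) / (2*(EG - F^2)*sqrt(W^2)); E*n - 2*F*m + G*l = -2044/27, EG - F^2 = 3577/36, so H = (-8/21)/sqrt(73/9)

Answer: H = -8*sqrt(73)/511


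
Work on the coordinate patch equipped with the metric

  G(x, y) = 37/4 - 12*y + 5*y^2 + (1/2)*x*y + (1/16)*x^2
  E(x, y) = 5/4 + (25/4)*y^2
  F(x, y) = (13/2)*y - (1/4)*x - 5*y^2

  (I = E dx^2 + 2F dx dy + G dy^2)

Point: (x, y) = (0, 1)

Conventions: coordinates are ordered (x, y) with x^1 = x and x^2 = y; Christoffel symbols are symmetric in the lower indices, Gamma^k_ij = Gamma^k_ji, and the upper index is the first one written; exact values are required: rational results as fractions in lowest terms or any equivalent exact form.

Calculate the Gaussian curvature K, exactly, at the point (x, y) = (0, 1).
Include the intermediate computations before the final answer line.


E = 15/2, F = 3/2, G = 9/4, EG - F^2 = 117/8 at the point
E_x = 0, E_y = 25/2, F_x = -1/4, F_y = -7/2, G_x = 1/2, G_y = -2
E_yy = 25/2, F_xy = 0, G_xx = 1/8
By Brioschi, K is (det M1 - det M2) divided by (EG - F^2) squared.
M1 = [[-E_yy/2 + F_xy - G_xx/2, E_x/2, F_x - E_y/2], [F_y - G_x/2, E, F], [G_y/2, F, G]] = [[-101/16, 0, -13/2], [-15/4, 15/2, 3/2], [-1, 3/2, 9/4]]; det M1 = -13377/128
M2 = [[0, E_y/2, G_x/2], [E_y/2, E, F], [G_x/2, F, G]] = [[0, 25/4, 1/4], [25/4, 15/2, 3/2], [1/4, 3/2, 9/4]]; det M2 = -5355/64
det M1 - det M2 = -2667/128; K = -2667/128 / (117/8)^2 = -889/9126

Answer: K = -889/9126


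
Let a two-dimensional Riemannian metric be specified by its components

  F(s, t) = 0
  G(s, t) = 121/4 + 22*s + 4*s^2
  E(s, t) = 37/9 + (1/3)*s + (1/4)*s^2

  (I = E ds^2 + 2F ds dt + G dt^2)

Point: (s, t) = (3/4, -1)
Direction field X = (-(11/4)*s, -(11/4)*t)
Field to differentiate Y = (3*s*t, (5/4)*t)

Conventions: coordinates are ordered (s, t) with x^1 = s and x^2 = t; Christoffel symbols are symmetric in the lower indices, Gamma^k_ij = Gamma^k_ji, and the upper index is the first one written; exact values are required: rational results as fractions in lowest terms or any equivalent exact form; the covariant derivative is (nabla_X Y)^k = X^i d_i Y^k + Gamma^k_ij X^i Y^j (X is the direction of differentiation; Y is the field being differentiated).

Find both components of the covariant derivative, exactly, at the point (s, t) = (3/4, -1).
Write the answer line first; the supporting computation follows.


Answer: (nabla_X Y)^s = 972081/41488, (nabla_X Y)^t = 77/32

E = 2593/576, F = 0, G = 49 at the point
E_s = 17/24, E_t = 0, F_s = 0, F_t = 0, G_s = 28, G_t = 0
EG - F^2 = 127057/576;  g^inv = (576/127057) * [[49, 0], [0, 2593/576]]
first-kind symbols [ij,l] = (1/2)(d_i g_jl + d_j g_il - d_l g_ij): [ss,s] = E_s/2 = 17/48, [ss,t] = F_s - E_t/2 = 0, [st,s] = E_t/2 = 0, [st,t] = G_s/2 = 14, [tt,s] = F_t - G_s/2 = -14, [tt,t] = G_t/2 = 0
Gamma^s_ij = (G*[ij,s] - F*[ij,t])/(EG - F^2), Gamma^t_ij = (E*[ij,t] - F*[ij,s])/(EG - F^2)
Gamma_sss = 204/2593, Gamma_sst = 0, Gamma_stt = -8064/2593, Gamma_tss = 0, Gamma_tst = 2/7, Gamma_ttt = 0
X = (-33/16, 11/4), Y = (-9/4, -5/4) at the point


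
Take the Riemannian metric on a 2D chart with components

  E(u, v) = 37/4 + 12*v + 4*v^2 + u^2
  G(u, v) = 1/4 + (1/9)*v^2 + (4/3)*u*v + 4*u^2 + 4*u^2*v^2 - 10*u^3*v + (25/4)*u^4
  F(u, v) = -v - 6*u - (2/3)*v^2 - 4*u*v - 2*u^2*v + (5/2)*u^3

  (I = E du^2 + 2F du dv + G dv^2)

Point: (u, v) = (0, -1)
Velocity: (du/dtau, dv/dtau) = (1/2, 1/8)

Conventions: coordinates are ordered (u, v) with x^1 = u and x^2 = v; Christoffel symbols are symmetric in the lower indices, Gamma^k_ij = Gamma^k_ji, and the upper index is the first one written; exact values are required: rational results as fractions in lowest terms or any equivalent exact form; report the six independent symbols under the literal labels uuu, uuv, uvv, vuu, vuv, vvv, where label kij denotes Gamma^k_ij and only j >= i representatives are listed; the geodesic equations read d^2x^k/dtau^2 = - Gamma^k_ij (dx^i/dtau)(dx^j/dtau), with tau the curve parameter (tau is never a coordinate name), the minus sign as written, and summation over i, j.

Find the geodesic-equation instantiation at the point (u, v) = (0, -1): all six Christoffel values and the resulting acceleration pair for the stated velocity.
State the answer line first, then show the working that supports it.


Answer: Gamma_uuu = 192/49, Gamma_uuv = 136/49, Gamma_uvv = 172/147, Gamma_vuu = -720/49, Gamma_vuv = -216/49, Gamma_vvv = -68/49; accelerations (d^2u/dtau^2, d^2v/dtau^2) = (-3163/2352, 3329/784)

E = 5/4, F = 1/3, G = 13/36 at the point
E_u = 0, E_v = 4, F_u = -2, F_v = 1/3, G_u = -4/3, G_v = -2/9
EG - F^2 = 49/144;  g^inv = (144/49) * [[13/36, -1/3], [-1/3, 5/4]]
first-kind symbols [ij,l] = (1/2)(d_i g_jl + d_j g_il - d_l g_ij): [uu,u] = E_u/2 = 0, [uu,v] = F_u - E_v/2 = -4, [uv,u] = E_v/2 = 2, [uv,v] = G_u/2 = -2/3, [vv,u] = F_v - G_u/2 = 1, [vv,v] = G_v/2 = -1/9
Gamma^u_ij = (G*[ij,u] - F*[ij,v])/(EG - F^2), Gamma^v_ij = (E*[ij,v] - F*[ij,u])/(EG - F^2)
Gamma_uuu = 192/49, Gamma_uuv = 136/49, Gamma_uvv = 172/147, Gamma_vuu = -720/49, Gamma_vuv = -216/49, Gamma_vvv = -68/49
d^2u/dtau^2 = -(Gamma_uuu*(1/2)^2 + 2*Gamma_uuv*(1/2)*(1/8) + Gamma_uvv*(1/8)^2) = -3163/2352
d^2v/dtau^2 = -(Gamma_vuu*(1/2)^2 + 2*Gamma_vuv*(1/2)*(1/8) + Gamma_vvv*(1/8)^2) = 3329/784


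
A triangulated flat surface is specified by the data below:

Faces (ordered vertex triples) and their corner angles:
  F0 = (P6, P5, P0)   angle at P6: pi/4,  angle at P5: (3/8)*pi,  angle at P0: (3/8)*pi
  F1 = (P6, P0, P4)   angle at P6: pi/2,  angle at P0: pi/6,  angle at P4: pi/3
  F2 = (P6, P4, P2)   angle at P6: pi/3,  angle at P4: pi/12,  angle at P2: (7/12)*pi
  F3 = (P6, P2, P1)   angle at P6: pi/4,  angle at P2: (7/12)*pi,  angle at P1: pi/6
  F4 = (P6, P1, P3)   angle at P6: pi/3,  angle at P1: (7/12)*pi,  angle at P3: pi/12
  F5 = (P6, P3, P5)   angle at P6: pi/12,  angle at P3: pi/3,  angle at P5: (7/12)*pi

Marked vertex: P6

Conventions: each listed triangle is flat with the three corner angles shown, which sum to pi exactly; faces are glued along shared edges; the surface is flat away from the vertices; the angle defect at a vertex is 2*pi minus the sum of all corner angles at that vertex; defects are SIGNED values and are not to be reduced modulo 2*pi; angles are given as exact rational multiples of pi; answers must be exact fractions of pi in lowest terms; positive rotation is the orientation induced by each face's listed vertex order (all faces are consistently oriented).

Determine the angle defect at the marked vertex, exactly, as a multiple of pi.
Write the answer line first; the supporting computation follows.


Answer: defect(P6) = pi/4

Sum of corner angles at P6: (7/4)*pi
defect = 2*pi - (7/4)*pi


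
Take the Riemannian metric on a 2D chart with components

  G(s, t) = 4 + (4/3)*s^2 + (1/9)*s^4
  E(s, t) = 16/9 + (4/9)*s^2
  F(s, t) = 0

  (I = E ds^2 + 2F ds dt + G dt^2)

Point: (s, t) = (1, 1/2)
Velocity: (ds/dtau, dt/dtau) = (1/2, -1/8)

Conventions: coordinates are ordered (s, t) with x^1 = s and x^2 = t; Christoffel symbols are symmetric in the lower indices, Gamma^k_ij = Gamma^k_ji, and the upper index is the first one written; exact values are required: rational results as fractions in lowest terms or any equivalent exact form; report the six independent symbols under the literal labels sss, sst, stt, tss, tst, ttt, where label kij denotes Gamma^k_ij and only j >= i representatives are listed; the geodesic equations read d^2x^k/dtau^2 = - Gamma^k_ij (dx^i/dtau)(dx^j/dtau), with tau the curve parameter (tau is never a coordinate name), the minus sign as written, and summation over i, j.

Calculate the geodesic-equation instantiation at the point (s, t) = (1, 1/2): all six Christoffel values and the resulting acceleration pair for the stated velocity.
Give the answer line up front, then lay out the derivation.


Answer: Gamma_sss = 1/5, Gamma_sst = 0, Gamma_stt = -7/10, Gamma_tss = 0, Gamma_tst = 2/7, Gamma_ttt = 0; accelerations (d^2s/dtau^2, d^2t/dtau^2) = (-5/128, 1/28)

E = 20/9, F = 0, G = 49/9 at the point
E_s = 8/9, E_t = 0, F_s = 0, F_t = 0, G_s = 28/9, G_t = 0
EG - F^2 = 980/81;  g^inv = (81/980) * [[49/9, 0], [0, 20/9]]
first-kind symbols [ij,l] = (1/2)(d_i g_jl + d_j g_il - d_l g_ij): [ss,s] = E_s/2 = 4/9, [ss,t] = F_s - E_t/2 = 0, [st,s] = E_t/2 = 0, [st,t] = G_s/2 = 14/9, [tt,s] = F_t - G_s/2 = -14/9, [tt,t] = G_t/2 = 0
Gamma^s_ij = (G*[ij,s] - F*[ij,t])/(EG - F^2), Gamma^t_ij = (E*[ij,t] - F*[ij,s])/(EG - F^2)
Gamma_sss = 1/5, Gamma_sst = 0, Gamma_stt = -7/10, Gamma_tss = 0, Gamma_tst = 2/7, Gamma_ttt = 0
d^2s/dtau^2 = -(Gamma_sss*(1/2)^2 + 2*Gamma_sst*(1/2)*(-1/8) + Gamma_stt*(-1/8)^2) = -5/128
d^2t/dtau^2 = -(Gamma_tss*(1/2)^2 + 2*Gamma_tst*(1/2)*(-1/8) + Gamma_ttt*(-1/8)^2) = 1/28


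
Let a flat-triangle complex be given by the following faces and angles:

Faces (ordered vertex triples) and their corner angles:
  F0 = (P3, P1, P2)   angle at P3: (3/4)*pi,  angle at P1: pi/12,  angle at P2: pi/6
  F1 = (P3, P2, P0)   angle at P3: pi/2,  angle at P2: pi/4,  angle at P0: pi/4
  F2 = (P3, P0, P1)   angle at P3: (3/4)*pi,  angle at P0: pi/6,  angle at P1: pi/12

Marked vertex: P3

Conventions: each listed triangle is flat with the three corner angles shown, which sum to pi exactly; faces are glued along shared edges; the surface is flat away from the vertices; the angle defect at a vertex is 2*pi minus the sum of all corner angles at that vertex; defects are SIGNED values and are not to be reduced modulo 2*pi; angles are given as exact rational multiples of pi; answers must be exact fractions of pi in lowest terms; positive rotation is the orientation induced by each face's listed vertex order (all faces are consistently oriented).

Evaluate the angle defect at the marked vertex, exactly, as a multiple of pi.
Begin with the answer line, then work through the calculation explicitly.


Answer: defect(P3) = 0

Sum of corner angles at P3: 2*pi
defect = 2*pi - 2*pi
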